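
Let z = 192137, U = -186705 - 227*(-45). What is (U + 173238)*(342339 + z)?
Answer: -1738115952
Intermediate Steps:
U = -176490 (U = -186705 - 1*(-10215) = -186705 + 10215 = -176490)
(U + 173238)*(342339 + z) = (-176490 + 173238)*(342339 + 192137) = -3252*534476 = -1738115952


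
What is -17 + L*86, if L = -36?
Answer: -3113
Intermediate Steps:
-17 + L*86 = -17 - 36*86 = -17 - 3096 = -3113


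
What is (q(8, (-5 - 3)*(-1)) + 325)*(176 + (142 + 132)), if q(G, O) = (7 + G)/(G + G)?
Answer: 1173375/8 ≈ 1.4667e+5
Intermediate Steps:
q(G, O) = (7 + G)/(2*G) (q(G, O) = (7 + G)/((2*G)) = (7 + G)*(1/(2*G)) = (7 + G)/(2*G))
(q(8, (-5 - 3)*(-1)) + 325)*(176 + (142 + 132)) = ((½)*(7 + 8)/8 + 325)*(176 + (142 + 132)) = ((½)*(⅛)*15 + 325)*(176 + 274) = (15/16 + 325)*450 = (5215/16)*450 = 1173375/8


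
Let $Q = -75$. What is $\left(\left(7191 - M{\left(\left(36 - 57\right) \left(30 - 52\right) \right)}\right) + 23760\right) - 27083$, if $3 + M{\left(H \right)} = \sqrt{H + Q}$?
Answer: $3871 - 3 \sqrt{43} \approx 3851.3$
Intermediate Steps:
$M{\left(H \right)} = -3 + \sqrt{-75 + H}$ ($M{\left(H \right)} = -3 + \sqrt{H - 75} = -3 + \sqrt{-75 + H}$)
$\left(\left(7191 - M{\left(\left(36 - 57\right) \left(30 - 52\right) \right)}\right) + 23760\right) - 27083 = \left(\left(7191 - \left(-3 + \sqrt{-75 + \left(36 - 57\right) \left(30 - 52\right)}\right)\right) + 23760\right) - 27083 = \left(\left(7191 - \left(-3 + \sqrt{-75 - -462}\right)\right) + 23760\right) - 27083 = \left(\left(7191 - \left(-3 + \sqrt{-75 + 462}\right)\right) + 23760\right) - 27083 = \left(\left(7191 - \left(-3 + \sqrt{387}\right)\right) + 23760\right) - 27083 = \left(\left(7191 - \left(-3 + 3 \sqrt{43}\right)\right) + 23760\right) - 27083 = \left(\left(7191 + \left(3 - 3 \sqrt{43}\right)\right) + 23760\right) - 27083 = \left(\left(7194 - 3 \sqrt{43}\right) + 23760\right) - 27083 = \left(30954 - 3 \sqrt{43}\right) - 27083 = 3871 - 3 \sqrt{43}$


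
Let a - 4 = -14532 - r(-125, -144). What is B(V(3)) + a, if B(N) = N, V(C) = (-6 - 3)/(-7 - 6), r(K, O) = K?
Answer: -187230/13 ≈ -14402.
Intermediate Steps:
V(C) = 9/13 (V(C) = -9/(-13) = -9*(-1/13) = 9/13)
a = -14403 (a = 4 + (-14532 - 1*(-125)) = 4 + (-14532 + 125) = 4 - 14407 = -14403)
B(V(3)) + a = 9/13 - 14403 = -187230/13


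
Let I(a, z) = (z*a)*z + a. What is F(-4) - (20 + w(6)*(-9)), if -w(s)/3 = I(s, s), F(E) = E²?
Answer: -5998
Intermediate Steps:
I(a, z) = a + a*z² (I(a, z) = (a*z)*z + a = a*z² + a = a + a*z²)
w(s) = -3*s*(1 + s²)
F(-4) - (20 + w(6)*(-9)) = (-4)² - (20 - 3*6*(1 + 6²)*(-9)) = 16 - (20 - 3*6*(1 + 36)*(-9)) = 16 - (20 - 3*6*37*(-9)) = 16 - (20 - 666*(-9)) = 16 - (20 + 5994) = 16 - 1*6014 = 16 - 6014 = -5998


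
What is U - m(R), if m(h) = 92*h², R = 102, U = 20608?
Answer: -936560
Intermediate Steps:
U - m(R) = 20608 - 92*102² = 20608 - 92*10404 = 20608 - 1*957168 = 20608 - 957168 = -936560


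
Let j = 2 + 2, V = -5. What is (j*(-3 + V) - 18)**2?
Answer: 2500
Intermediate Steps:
j = 4
(j*(-3 + V) - 18)**2 = (4*(-3 - 5) - 18)**2 = (4*(-8) - 18)**2 = (-32 - 18)**2 = (-50)**2 = 2500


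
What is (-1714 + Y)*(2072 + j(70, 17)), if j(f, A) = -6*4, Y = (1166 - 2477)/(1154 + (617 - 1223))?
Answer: -481578496/137 ≈ -3.5152e+6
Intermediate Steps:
Y = -1311/548 (Y = -1311/(1154 - 606) = -1311/548 ≈ -2.3923)
j(f, A) = -24
(-1714 + Y)*(2072 + j(70, 17)) = (-1714 - 1311/548)*(2072 - 24) = -940583/548*2048 = -481578496/137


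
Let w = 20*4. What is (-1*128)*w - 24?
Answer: -10264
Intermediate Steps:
w = 80
(-1*128)*w - 24 = -1*128*80 - 24 = -128*80 - 24 = -10240 - 24 = -10264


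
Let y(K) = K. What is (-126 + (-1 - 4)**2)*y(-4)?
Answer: 404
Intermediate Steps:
(-126 + (-1 - 4)**2)*y(-4) = (-126 + (-1 - 4)**2)*(-4) = (-126 + (-5)**2)*(-4) = (-126 + 25)*(-4) = -101*(-4) = 404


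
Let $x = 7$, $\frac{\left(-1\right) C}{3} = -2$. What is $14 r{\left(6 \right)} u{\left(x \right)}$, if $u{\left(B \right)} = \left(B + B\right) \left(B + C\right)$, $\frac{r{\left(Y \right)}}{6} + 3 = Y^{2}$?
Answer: $504504$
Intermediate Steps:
$C = 6$ ($C = \left(-3\right) \left(-2\right) = 6$)
$r{\left(Y \right)} = -18 + 6 Y^{2}$
$u{\left(B \right)} = 2 B \left(6 + B\right)$ ($u{\left(B \right)} = \left(B + B\right) \left(B + 6\right) = 2 B \left(6 + B\right)$)
$14 r{\left(6 \right)} u{\left(x \right)} = 14 \left(-18 + 6 \cdot 6^{2}\right) 2 \cdot 7 \left(6 + 7\right) = 14 \left(-18 + 6 \cdot 36\right) 2 \cdot 7 \cdot 13 = 14 \left(-18 + 216\right) 182 = 14 \cdot 198 \cdot 182 = 2772 \cdot 182 = 504504$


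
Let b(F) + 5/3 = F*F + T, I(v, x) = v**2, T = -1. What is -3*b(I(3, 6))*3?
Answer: -705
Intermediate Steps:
b(F) = -8/3 + F**2 (b(F) = -5/3 + (F*F - 1) = -5/3 + (F**2 - 1) = -5/3 + (-1 + F**2) = -8/3 + F**2)
-3*b(I(3, 6))*3 = -3*(-8/3 + (3**2)**2)*3 = -3*(-8/3 + 9**2)*3 = -3*(-8/3 + 81)*3 = -3*235/3*3 = -235*3 = -705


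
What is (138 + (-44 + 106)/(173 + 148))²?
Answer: 1967809600/103041 ≈ 19097.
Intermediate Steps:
(138 + (-44 + 106)/(173 + 148))² = (138 + 62/321)² = (44360/321)² = 1967809600/103041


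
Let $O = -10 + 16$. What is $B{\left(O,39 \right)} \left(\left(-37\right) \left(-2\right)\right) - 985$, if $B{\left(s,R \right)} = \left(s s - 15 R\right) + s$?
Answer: $-41167$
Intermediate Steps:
$O = 6$
$B{\left(s,R \right)} = s + s^{2} - 15 R$ ($B{\left(s,R \right)} = \left(s^{2} - 15 R\right) + s = s + s^{2} - 15 R$)
$B{\left(O,39 \right)} \left(\left(-37\right) \left(-2\right)\right) - 985 = \left(6 + 6^{2} - 585\right) \left(\left(-37\right) \left(-2\right)\right) - 985 = \left(6 + 36 - 585\right) 74 - 985 = \left(-543\right) 74 - 985 = -40182 - 985 = -41167$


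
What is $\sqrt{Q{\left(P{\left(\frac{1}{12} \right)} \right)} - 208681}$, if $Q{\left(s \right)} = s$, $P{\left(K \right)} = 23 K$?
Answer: $\frac{i \sqrt{7512447}}{6} \approx 456.81 i$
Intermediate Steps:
$\sqrt{Q{\left(P{\left(\frac{1}{12} \right)} \right)} - 208681} = \sqrt{\frac{23}{12} - 208681} = \sqrt{- \frac{2504149}{12}} = \frac{i \sqrt{7512447}}{6}$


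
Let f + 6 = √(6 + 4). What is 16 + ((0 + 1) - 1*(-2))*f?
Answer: -2 + 3*√10 ≈ 7.4868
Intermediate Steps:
f = -6 + √10 (f = -6 + √(6 + 4) = -6 + √10 ≈ -2.8377)
16 + ((0 + 1) - 1*(-2))*f = 16 + ((0 + 1) - 1*(-2))*(-6 + √10) = 16 + (1 + 2)*(-6 + √10) = 16 + 3*(-6 + √10) = 16 + (-18 + 3*√10) = -2 + 3*√10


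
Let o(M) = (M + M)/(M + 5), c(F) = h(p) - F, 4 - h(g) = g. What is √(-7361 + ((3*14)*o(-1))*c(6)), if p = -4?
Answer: I*√7403 ≈ 86.041*I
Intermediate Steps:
h(g) = 4 - g
c(F) = 8 - F (c(F) = (4 - 1*(-4)) - F = (4 + 4) - F = 8 - F)
o(M) = 2*M/(5 + M) (o(M) = (2*M)/(5 + M) = 2*M/(5 + M))
√(-7361 + ((3*14)*o(-1))*c(6)) = √(-7361 + ((3*14)*(2*(-1)/(5 - 1)))*(8 - 1*6)) = √(-7361 + (42*(2*(-1)/4))*(8 - 6)) = √(-7361 + (42*(2*(-1)*(¼)))*2) = √(-7361 + (42*(-½))*2) = √(-7361 - 21*2) = √(-7361 - 42) = √(-7403) = I*√7403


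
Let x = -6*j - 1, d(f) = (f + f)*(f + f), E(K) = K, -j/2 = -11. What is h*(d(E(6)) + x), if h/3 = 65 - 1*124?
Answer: -1947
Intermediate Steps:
j = 22 (j = -2*(-11) = 22)
h = -177 (h = 3*(65 - 1*124) = 3*(65 - 124) = 3*(-59) = -177)
d(f) = 4*f**2 (d(f) = (2*f)*(2*f) = 4*f**2)
x = -133 (x = -6*22 - 1 = -132 - 1 = -133)
h*(d(E(6)) + x) = -177*(4*6**2 - 133) = -177*(4*36 - 133) = -177*(144 - 133) = -177*11 = -1947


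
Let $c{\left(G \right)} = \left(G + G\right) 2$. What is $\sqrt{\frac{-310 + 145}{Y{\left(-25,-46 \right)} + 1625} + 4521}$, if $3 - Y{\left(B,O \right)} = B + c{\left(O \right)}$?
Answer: $\frac{84 \sqrt{17869}}{167} \approx 67.238$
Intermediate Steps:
$c{\left(G \right)} = 4 G$ ($c{\left(G \right)} = 2 G 2 = 4 G$)
$Y{\left(B,O \right)} = 3 - B - 4 O$ ($Y{\left(B,O \right)} = 3 - \left(B + 4 O\right) = 3 - B - 4 O$)
$\sqrt{\frac{-310 + 145}{Y{\left(-25,-46 \right)} + 1625} + 4521} = \sqrt{\frac{-310 + 145}{\left(3 - -25 - -184\right) + 1625} + 4521} = \sqrt{- \frac{165}{\left(3 + 25 + 184\right) + 1625} + 4521} = \sqrt{- \frac{165}{212 + 1625} + 4521} = \sqrt{- \frac{165}{1837} + 4521} = \sqrt{\left(-165\right) \frac{1}{1837} + 4521} = \sqrt{- \frac{15}{167} + 4521} = \sqrt{\frac{754992}{167}} = \frac{84 \sqrt{17869}}{167}$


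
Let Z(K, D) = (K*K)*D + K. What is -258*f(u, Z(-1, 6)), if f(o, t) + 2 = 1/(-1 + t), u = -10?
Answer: 903/2 ≈ 451.50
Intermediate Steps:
Z(K, D) = K + D*K**2 (Z(K, D) = K**2*D + K = D*K**2 + K = K + D*K**2)
f(o, t) = -2 + 1/(-1 + t)
-258*f(u, Z(-1, 6)) = -258*(3 - (-2)*(1 + 6*(-1)))/(-1 - (1 + 6*(-1))) = -258*(3 - (-2)*(1 - 6))/(-1 - (1 - 6)) = -258*(3 - (-2)*(-5))/(-1 - 1*(-5)) = -258*(3 - 2*5)/(-1 + 5) = -258*(3 - 10)/4 = -129*(-7)/2 = -258*(-7/4) = 903/2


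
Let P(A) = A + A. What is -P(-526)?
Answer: 1052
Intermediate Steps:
P(A) = 2*A
-P(-526) = -2*(-526) = -1*(-1052) = 1052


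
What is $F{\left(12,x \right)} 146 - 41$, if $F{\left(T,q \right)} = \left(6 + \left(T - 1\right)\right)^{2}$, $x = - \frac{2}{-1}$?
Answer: $42153$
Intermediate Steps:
$x = 2$ ($x = \left(-2\right) \left(-1\right) = 2$)
$F{\left(T,q \right)} = \left(5 + T\right)^{2}$ ($F{\left(T,q \right)} = \left(6 + \left(-1 + T\right)\right)^{2} = \left(5 + T\right)^{2}$)
$F{\left(12,x \right)} 146 - 41 = \left(5 + 12\right)^{2} \cdot 146 - 41 = 17^{2} \cdot 146 - 41 = 289 \cdot 146 - 41 = 42194 - 41 = 42153$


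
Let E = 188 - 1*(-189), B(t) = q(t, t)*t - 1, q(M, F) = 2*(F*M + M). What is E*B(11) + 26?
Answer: 1094457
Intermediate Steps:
q(M, F) = 2*M + 2*F*M (q(M, F) = 2*(M + F*M) = 2*M + 2*F*M)
B(t) = -1 + 2*t²*(1 + t) (B(t) = (2*t*(1 + t))*t - 1 = 2*t²*(1 + t) - 1 = -1 + 2*t²*(1 + t))
E = 377 (E = 188 + 189 = 377)
E*B(11) + 26 = 377*(-1 + 2*11²*(1 + 11)) + 26 = 377*(-1 + 2*121*12) + 26 = 377*(-1 + 2904) + 26 = 377*2903 + 26 = 1094431 + 26 = 1094457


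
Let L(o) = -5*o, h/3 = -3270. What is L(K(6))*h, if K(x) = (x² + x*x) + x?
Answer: 3825900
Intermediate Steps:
h = -9810 (h = 3*(-3270) = -9810)
K(x) = x + 2*x² (K(x) = (x² + x²) + x = 2*x² + x = x + 2*x²)
L(K(6))*h = -30*(1 + 2*6)*(-9810) = -30*(1 + 12)*(-9810) = -30*13*(-9810) = -5*78*(-9810) = -390*(-9810) = 3825900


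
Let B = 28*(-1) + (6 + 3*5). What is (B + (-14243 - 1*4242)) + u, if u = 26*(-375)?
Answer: -28242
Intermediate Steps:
B = -7 (B = -28 + (6 + 15) = -28 + 21 = -7)
u = -9750
(B + (-14243 - 1*4242)) + u = (-7 + (-14243 - 1*4242)) - 9750 = (-7 + (-14243 - 4242)) - 9750 = (-7 - 18485) - 9750 = -18492 - 9750 = -28242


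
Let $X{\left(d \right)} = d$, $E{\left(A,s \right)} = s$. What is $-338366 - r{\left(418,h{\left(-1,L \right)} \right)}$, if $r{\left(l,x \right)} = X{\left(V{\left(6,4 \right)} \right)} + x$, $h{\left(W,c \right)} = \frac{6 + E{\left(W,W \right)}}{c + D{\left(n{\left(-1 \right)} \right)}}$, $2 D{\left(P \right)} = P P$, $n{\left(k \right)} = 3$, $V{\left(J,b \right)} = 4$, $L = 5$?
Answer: $- \frac{6429040}{19} \approx -3.3837 \cdot 10^{5}$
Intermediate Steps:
$D{\left(P \right)} = \frac{P^{2}}{2}$ ($D{\left(P \right)} = \frac{P P}{2} = \frac{P^{2}}{2}$)
$h{\left(W,c \right)} = \frac{6 + W}{\frac{9}{2} + c}$ ($h{\left(W,c \right)} = \frac{6 + W}{c + \frac{3^{2}}{2}} = \frac{6 + W}{c + \frac{1}{2} \cdot 9} = \frac{6 + W}{c + \frac{9}{2}} = \frac{6 + W}{\frac{9}{2} + c}$)
$r{\left(l,x \right)} = 4 + x$
$-338366 - r{\left(418,h{\left(-1,L \right)} \right)} = -338366 - \left(4 + \frac{2 \left(6 - 1\right)}{9 + 2 \cdot 5}\right) = -338366 - \left(4 + 2 \frac{1}{9 + 10} \cdot 5\right) = -338366 - \left(4 + 2 \cdot \frac{1}{19} \cdot 5\right) = -338366 - \left(4 + \frac{10}{19}\right) = -338366 - \frac{86}{19} = - \frac{6429040}{19}$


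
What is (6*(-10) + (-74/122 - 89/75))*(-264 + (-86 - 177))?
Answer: 148985008/4575 ≈ 32565.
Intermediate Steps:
(6*(-10) + (-74/122 - 89/75))*(-264 + (-86 - 177)) = (-60 + (-74*1/122 - 89*1/75))*(-264 - 263) = (-60 + (-37/61 - 89/75))*(-527) = (-60 - 8204/4575)*(-527) = -282704/4575*(-527) = 148985008/4575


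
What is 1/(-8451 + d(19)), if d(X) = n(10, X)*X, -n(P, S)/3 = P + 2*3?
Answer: -1/9363 ≈ -0.00010680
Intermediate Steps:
n(P, S) = -18 - 3*P (n(P, S) = -3*(P + 2*3) = -3*(P + 6) = -3*(6 + P) = -18 - 3*P)
d(X) = -48*X (d(X) = (-18 - 3*10)*X = (-18 - 30)*X = -48*X)
1/(-8451 + d(19)) = 1/(-8451 - 48*19) = 1/(-8451 - 912) = 1/(-9363) = -1/9363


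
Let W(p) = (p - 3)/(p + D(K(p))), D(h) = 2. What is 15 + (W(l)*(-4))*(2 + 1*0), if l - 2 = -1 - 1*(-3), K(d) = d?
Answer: 41/3 ≈ 13.667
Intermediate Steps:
l = 4 (l = 2 + (-1 - 1*(-3)) = 2 + (-1 + 3) = 2 + 2 = 4)
W(p) = (-3 + p)/(2 + p) (W(p) = (p - 3)/(p + 2) = (-3 + p)/(2 + p))
15 + (W(l)*(-4))*(2 + 1*0) = 15 + (((-3 + 4)/(2 + 4))*(-4))*(2 + 1*0) = 15 + ((1/6)*(-4))*(2 + 0) = 15 + (((1/6)*1)*(-4))*2 = 15 + ((1/6)*(-4))*2 = 15 - 2/3*2 = 15 - 4/3 = 41/3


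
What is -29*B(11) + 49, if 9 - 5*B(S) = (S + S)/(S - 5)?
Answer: 271/15 ≈ 18.067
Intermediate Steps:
B(S) = 9/5 - 2*S/(5*(-5 + S)) (B(S) = 9/5 - (S + S)/(5*(S - 5)) = 9/5 - 2*S/(5*(-5 + S)))
-29*B(11) + 49 = -29*(-45 + 7*11)/(5*(-5 + 11)) + 49 = -29*(-45 + 77)/(5*6) + 49 = -29*32/(5*6) + 49 = -29*16/15 + 49 = -464/15 + 49 = 271/15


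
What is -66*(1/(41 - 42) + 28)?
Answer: -1782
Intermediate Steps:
-66*(1/(41 - 42) + 28) = -66*(1/(-1) + 28) = -66*(-1 + 28) = -66*27 = -1782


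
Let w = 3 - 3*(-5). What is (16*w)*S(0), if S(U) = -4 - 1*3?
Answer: -2016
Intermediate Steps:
S(U) = -7 (S(U) = -4 - 3 = -7)
w = 18 (w = 3 + 15 = 18)
(16*w)*S(0) = (16*18)*(-7) = 288*(-7) = -2016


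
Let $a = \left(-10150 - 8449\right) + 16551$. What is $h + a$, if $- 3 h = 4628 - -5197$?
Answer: $-5323$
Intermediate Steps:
$h = -3275$ ($h = - \frac{4628 - -5197}{3} = - \frac{4628 + 5197}{3} = \left(- \frac{1}{3}\right) 9825 = -3275$)
$a = -2048$ ($a = -18599 + 16551 = -2048$)
$h + a = -3275 - 2048 = -5323$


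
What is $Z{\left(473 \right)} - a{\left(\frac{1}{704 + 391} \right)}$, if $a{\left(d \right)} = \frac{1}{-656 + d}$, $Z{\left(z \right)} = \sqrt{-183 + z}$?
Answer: $\frac{1095}{718319} + \sqrt{290} \approx 17.031$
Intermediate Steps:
$Z{\left(473 \right)} - a{\left(\frac{1}{704 + 391} \right)} = \sqrt{-183 + 473} - \frac{1}{-656 + \frac{1}{704 + 391}} = \sqrt{290} - \frac{1}{-656 + \frac{1}{1095}} = \sqrt{290} - \frac{1}{- \frac{718319}{1095}} = \sqrt{290} - - \frac{1095}{718319} = \sqrt{290} + \frac{1095}{718319} = \frac{1095}{718319} + \sqrt{290}$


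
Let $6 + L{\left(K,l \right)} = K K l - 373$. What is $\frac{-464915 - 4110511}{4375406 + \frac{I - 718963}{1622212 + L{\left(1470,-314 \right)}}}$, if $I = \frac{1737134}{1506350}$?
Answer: $- \frac{129592519378310737825}{123927233656630481406} \approx -1.0457$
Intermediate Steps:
$L{\left(K,l \right)} = -379 + l K^{2}$ ($L{\left(K,l \right)} = -6 + \left(K K l - 373\right) = -6 + \left(K^{2} l - 373\right) = -6 + \left(l K^{2} - 373\right) = -6 + \left(-373 + l K^{2}\right) = -379 + l K^{2}$)
$I = \frac{868567}{753175}$ ($I = 1737134 \cdot \frac{1}{1506350} = \frac{868567}{753175} \approx 1.1532$)
$\frac{-464915 - 4110511}{4375406 + \frac{I - 718963}{1622212 + L{\left(1470,-314 \right)}}} = \frac{-464915 - 4110511}{4375406 + \frac{\frac{868567}{753175} - 718963}{1622212 - \left(379 + 314 \cdot 1470^{2}\right)}} = - \frac{4575426}{4375406 - \frac{541504088958}{753175 \left(1622212 - 678522979\right)}} = - \frac{4575426}{4375406 - \frac{541504088958}{753175 \left(-676900767\right)}} = - \frac{4575426}{4375406 - - \frac{180501362986}{169941578395075}} = - \frac{4575426}{4375406 + \frac{180501362986}{169941578395075}} = - \frac{4575426}{\frac{743563401939782888436}{169941578395075}} = \left(-4575426\right) \frac{169941578395075}{743563401939782888436} = - \frac{129592519378310737825}{123927233656630481406}$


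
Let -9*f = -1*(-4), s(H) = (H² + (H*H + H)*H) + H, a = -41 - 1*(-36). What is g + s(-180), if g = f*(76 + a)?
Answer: -51906704/9 ≈ -5.7674e+6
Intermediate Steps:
a = -5 (a = -41 + 36 = -5)
s(H) = H + H² + H*(H + H²) (s(H) = (H² + (H² + H)*H) + H = (H² + (H + H²)*H) + H = (H² + H*(H + H²)) + H = H + H² + H*(H + H²))
f = -4/9 (f = -(-1)*(-4)/9 = -⅑*4 = -4/9 ≈ -0.44444)
g = -284/9 (g = -4*(76 - 5)/9 = -4/9*71 = -284/9 ≈ -31.556)
g + s(-180) = -284/9 - 180*(1 + (-180)² + 2*(-180)) = -284/9 - 180*(1 + 32400 - 360) = -284/9 - 180*32041 = -284/9 - 5767380 = -51906704/9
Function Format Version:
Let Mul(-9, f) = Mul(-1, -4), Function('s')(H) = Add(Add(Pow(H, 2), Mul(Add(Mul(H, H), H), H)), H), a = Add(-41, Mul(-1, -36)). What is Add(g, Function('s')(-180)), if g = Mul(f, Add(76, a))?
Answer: Rational(-51906704, 9) ≈ -5.7674e+6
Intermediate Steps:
a = -5 (a = Add(-41, 36) = -5)
Function('s')(H) = Add(H, Pow(H, 2), Mul(H, Add(H, Pow(H, 2)))) (Function('s')(H) = Add(Add(Pow(H, 2), Mul(Add(Pow(H, 2), H), H)), H) = Add(Add(Pow(H, 2), Mul(Add(H, Pow(H, 2)), H)), H) = Add(Add(Pow(H, 2), Mul(H, Add(H, Pow(H, 2)))), H) = Add(H, Pow(H, 2), Mul(H, Add(H, Pow(H, 2)))))
f = Rational(-4, 9) (f = Mul(Rational(-1, 9), Mul(-1, -4)) = Mul(Rational(-1, 9), 4) = Rational(-4, 9) ≈ -0.44444)
g = Rational(-284, 9) (g = Mul(Rational(-4, 9), Add(76, -5)) = Mul(Rational(-4, 9), 71) = Rational(-284, 9) ≈ -31.556)
Add(g, Function('s')(-180)) = Add(Rational(-284, 9), Mul(-180, Add(1, Pow(-180, 2), Mul(2, -180)))) = Add(Rational(-284, 9), Mul(-180, Add(1, 32400, -360))) = Add(Rational(-284, 9), Mul(-180, 32041)) = Add(Rational(-284, 9), -5767380) = Rational(-51906704, 9)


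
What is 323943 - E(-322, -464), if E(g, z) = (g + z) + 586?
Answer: 324143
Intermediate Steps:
E(g, z) = 586 + g + z
323943 - E(-322, -464) = 323943 - (586 - 322 - 464) = 323943 - 1*(-200) = 323943 + 200 = 324143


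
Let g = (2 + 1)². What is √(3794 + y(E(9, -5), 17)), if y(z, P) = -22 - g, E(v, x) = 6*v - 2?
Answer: √3763 ≈ 61.343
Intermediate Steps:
E(v, x) = -2 + 6*v
g = 9 (g = 3² = 9)
y(z, P) = -31 (y(z, P) = -22 - 1*9 = -22 - 9 = -31)
√(3794 + y(E(9, -5), 17)) = √(3794 - 31) = √3763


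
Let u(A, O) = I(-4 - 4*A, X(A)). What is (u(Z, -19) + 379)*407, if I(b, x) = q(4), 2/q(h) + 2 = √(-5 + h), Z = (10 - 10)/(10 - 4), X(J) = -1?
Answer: 769637/5 - 814*I/5 ≈ 1.5393e+5 - 162.8*I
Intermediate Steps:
Z = 0 (Z = 0/6 = 0*(⅙) = 0)
q(h) = 2/(-2 + √(-5 + h))
I(b, x) = 2*(-2 - I)/5 (I(b, x) = 2/(-2 + √(-5 + 4)) = 2/(-2 + √(-1)) = 2/(-2 + I) = 2*((-2 - I)/5) = 2*(-2 - I)/5)
u(A, O) = -⅘ - 2*I/5
(u(Z, -19) + 379)*407 = ((-⅘ - 2*I/5) + 379)*407 = (1891/5 - 2*I/5)*407 = 769637/5 - 814*I/5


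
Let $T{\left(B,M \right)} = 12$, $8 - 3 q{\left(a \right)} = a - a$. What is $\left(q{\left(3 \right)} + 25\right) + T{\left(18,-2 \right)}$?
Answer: $\frac{119}{3} \approx 39.667$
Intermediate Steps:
$q{\left(a \right)} = \frac{8}{3}$ ($q{\left(a \right)} = \frac{8}{3} - \frac{a - a}{3} = \frac{8}{3} - 0 = \frac{8}{3} + 0 = \frac{8}{3}$)
$\left(q{\left(3 \right)} + 25\right) + T{\left(18,-2 \right)} = \left(\frac{8}{3} + 25\right) + 12 = \frac{83}{3} + 12 = \frac{119}{3}$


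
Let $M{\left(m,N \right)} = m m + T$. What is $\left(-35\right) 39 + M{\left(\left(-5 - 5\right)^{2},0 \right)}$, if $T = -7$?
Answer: $8628$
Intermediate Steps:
$M{\left(m,N \right)} = -7 + m^{2}$ ($M{\left(m,N \right)} = m m - 7 = m^{2} - 7 = -7 + m^{2}$)
$\left(-35\right) 39 + M{\left(\left(-5 - 5\right)^{2},0 \right)} = \left(-35\right) 39 - \left(7 - \left(\left(-5 - 5\right)^{2}\right)^{2}\right) = -1365 - \left(7 - \left(\left(-10\right)^{2}\right)^{2}\right) = -1365 - \left(7 - 100^{2}\right) = -1365 + \left(-7 + 10000\right) = -1365 + 9993 = 8628$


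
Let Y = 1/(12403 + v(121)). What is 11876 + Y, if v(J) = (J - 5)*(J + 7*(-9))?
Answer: 227199757/19131 ≈ 11876.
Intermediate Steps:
v(J) = (-63 + J)*(-5 + J) (v(J) = (-5 + J)*(J - 63) = (-5 + J)*(-63 + J) = (-63 + J)*(-5 + J))
Y = 1/19131 (Y = 1/(12403 + (315 + 121**2 - 68*121)) = 1/(12403 + (315 + 14641 - 8228)) = 1/(12403 + 6728) = 1/19131 ≈ 5.2271e-5)
11876 + Y = 11876 + 1/19131 = 227199757/19131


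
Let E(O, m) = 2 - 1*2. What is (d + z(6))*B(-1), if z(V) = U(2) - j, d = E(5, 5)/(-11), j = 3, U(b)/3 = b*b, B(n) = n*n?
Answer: 9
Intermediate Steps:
B(n) = n²
U(b) = 3*b² (U(b) = 3*(b*b) = 3*b²)
E(O, m) = 0 (E(O, m) = 2 - 2 = 0)
d = 0 (d = 0/(-11) = 0*(-1/11) = 0)
z(V) = 9 (z(V) = 3*2² - 1*3 = 3*4 - 3 = 12 - 3 = 9)
(d + z(6))*B(-1) = (0 + 9)*(-1)² = 9*1 = 9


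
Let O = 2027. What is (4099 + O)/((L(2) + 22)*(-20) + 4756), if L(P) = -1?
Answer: 3063/2168 ≈ 1.4128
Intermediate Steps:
(4099 + O)/((L(2) + 22)*(-20) + 4756) = (4099 + 2027)/((-1 + 22)*(-20) + 4756) = 6126/(21*(-20) + 4756) = 6126/(-420 + 4756) = 6126/4336 = 6126*(1/4336) = 3063/2168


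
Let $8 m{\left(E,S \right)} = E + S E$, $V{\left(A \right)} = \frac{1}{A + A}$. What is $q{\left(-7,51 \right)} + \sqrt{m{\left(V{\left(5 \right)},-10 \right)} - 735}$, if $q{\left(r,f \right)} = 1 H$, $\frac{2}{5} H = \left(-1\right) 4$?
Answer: $-10 + \frac{i \sqrt{294045}}{20} \approx -10.0 + 27.113 i$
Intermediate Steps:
$V{\left(A \right)} = \frac{1}{2 A}$
$m{\left(E,S \right)} = \frac{E}{8} + \frac{E S}{8}$ ($m{\left(E,S \right)} = \frac{E + S E}{8} = \frac{E + E S}{8} = \frac{E}{8} + \frac{E S}{8}$)
$H = -10$ ($H = \frac{5 \left(\left(-1\right) 4\right)}{2} = \frac{5}{2} \left(-4\right) = -10$)
$q{\left(r,f \right)} = -10$ ($q{\left(r,f \right)} = 1 \left(-10\right) = -10$)
$q{\left(-7,51 \right)} + \sqrt{m{\left(V{\left(5 \right)},-10 \right)} - 735} = -10 + \sqrt{\frac{\frac{1}{2 \cdot 5} \left(1 - 10\right)}{8} - 735} = -10 + \sqrt{\frac{1}{8} \cdot \frac{1}{2} \cdot \frac{1}{5} \left(-9\right) - 735} = -10 + \sqrt{\frac{1}{8} \cdot \frac{1}{10} \left(-9\right) - 735} = -10 + \sqrt{- \frac{9}{80} - 735} = -10 + \sqrt{- \frac{58809}{80}} = -10 + \frac{i \sqrt{294045}}{20}$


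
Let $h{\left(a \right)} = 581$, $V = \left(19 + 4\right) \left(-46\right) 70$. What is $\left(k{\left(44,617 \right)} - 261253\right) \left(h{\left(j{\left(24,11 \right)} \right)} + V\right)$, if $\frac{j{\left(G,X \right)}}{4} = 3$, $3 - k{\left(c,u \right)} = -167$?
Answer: $19184117757$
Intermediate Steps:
$k{\left(c,u \right)} = 170$ ($k{\left(c,u \right)} = 3 - -167 = 3 + 167 = 170$)
$j{\left(G,X \right)} = 12$ ($j{\left(G,X \right)} = 4 \cdot 3 = 12$)
$V = -74060$ ($V = 23 \left(-46\right) 70 = \left(-1058\right) 70 = -74060$)
$\left(k{\left(44,617 \right)} - 261253\right) \left(h{\left(j{\left(24,11 \right)} \right)} + V\right) = \left(170 - 261253\right) \left(581 - 74060\right) = \left(-261083\right) \left(-73479\right) = 19184117757$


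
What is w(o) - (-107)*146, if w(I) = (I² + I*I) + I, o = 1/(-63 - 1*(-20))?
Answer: 28885037/1849 ≈ 15622.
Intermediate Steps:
o = -1/43 (o = 1/(-63 + 20) = 1/(-43) = -1/43 ≈ -0.023256)
w(I) = I + 2*I² (w(I) = (I² + I²) + I = 2*I² + I = I + 2*I²)
w(o) - (-107)*146 = -(1 + 2*(-1/43))/43 - (-107)*146 = -(1 - 2/43)/43 - 1*(-15622) = -1/43*41/43 + 15622 = -41/1849 + 15622 = 28885037/1849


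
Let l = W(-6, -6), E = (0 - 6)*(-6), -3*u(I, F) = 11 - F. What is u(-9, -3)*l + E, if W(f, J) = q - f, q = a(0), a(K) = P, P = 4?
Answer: -32/3 ≈ -10.667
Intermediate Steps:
a(K) = 4
q = 4
u(I, F) = -11/3 + F/3 (u(I, F) = -(11 - F)/3 = -11/3 + F/3)
W(f, J) = 4 - f
E = 36 (E = -6*(-6) = 36)
l = 10 (l = 4 - 1*(-6) = 4 + 6 = 10)
u(-9, -3)*l + E = (-11/3 + (⅓)*(-3))*10 + 36 = (-11/3 - 1)*10 + 36 = -14/3*10 + 36 = -140/3 + 36 = -32/3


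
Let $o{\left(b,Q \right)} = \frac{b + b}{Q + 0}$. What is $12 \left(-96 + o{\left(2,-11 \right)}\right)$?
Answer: $- \frac{12720}{11} \approx -1156.4$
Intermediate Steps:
$o{\left(b,Q \right)} = \frac{2 b}{Q}$
$12 \left(-96 + o{\left(2,-11 \right)}\right) = 12 \left(-96 + 2 \cdot 2 \frac{1}{-11}\right) = 12 \left(-96 + 2 \cdot 2 \left(- \frac{1}{11}\right)\right) = 12 \left(-96 - \frac{4}{11}\right) = 12 \left(- \frac{1060}{11}\right) = - \frac{12720}{11}$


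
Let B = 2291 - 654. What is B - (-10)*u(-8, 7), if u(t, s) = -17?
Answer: 1467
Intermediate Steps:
B = 1637
B - (-10)*u(-8, 7) = 1637 - (-10)*(-17) = 1637 - 1*170 = 1637 - 170 = 1467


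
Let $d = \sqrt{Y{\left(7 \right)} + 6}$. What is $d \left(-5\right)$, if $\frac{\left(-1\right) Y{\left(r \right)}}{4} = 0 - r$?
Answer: $- 5 \sqrt{34} \approx -29.155$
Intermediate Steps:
$Y{\left(r \right)} = 4 r$ ($Y{\left(r \right)} = - 4 \left(0 - r\right) = - 4 \left(- r\right) = 4 r$)
$d = \sqrt{34}$ ($d = \sqrt{4 \cdot 7 + 6} = \sqrt{28 + 6} = \sqrt{34} \approx 5.8309$)
$d \left(-5\right) = \sqrt{34} \left(-5\right) = - 5 \sqrt{34}$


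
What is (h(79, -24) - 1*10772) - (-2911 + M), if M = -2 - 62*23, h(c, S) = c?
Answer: -6354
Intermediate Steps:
M = -1428 (M = -2 - 1426 = -1428)
(h(79, -24) - 1*10772) - (-2911 + M) = (79 - 1*10772) - (-2911 - 1428) = (79 - 10772) - 1*(-4339) = -10693 + 4339 = -6354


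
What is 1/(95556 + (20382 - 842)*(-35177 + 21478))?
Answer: -1/267582904 ≈ -3.7372e-9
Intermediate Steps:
1/(95556 + (20382 - 842)*(-35177 + 21478)) = 1/(95556 + 19540*(-13699)) = 1/(95556 - 267678460) = 1/(-267582904) = -1/267582904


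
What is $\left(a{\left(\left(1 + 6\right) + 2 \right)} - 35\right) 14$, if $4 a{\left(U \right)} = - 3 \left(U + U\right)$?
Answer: $-679$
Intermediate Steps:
$a{\left(U \right)} = - \frac{3 U}{2}$ ($a{\left(U \right)} = \frac{\left(-3\right) \left(U + U\right)}{4} = \frac{\left(-3\right) 2 U}{4} = \frac{\left(-6\right) U}{4} = - \frac{3 U}{2}$)
$\left(a{\left(\left(1 + 6\right) + 2 \right)} - 35\right) 14 = \left(- \frac{3 \left(\left(1 + 6\right) + 2\right)}{2} - 35\right) 14 = \left(- \frac{3 \left(7 + 2\right)}{2} - 35\right) 14 = \left(\left(- \frac{3}{2}\right) 9 - 35\right) 14 = \left(- \frac{27}{2} - 35\right) 14 = \left(- \frac{97}{2}\right) 14 = -679$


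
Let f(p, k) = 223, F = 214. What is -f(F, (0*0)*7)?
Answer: -223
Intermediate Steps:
-f(F, (0*0)*7) = -1*223 = -223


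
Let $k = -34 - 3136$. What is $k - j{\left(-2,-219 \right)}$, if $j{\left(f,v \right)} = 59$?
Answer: $-3229$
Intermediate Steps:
$k = -3170$ ($k = -34 - 3136 = -3170$)
$k - j{\left(-2,-219 \right)} = -3170 - 59 = -3229$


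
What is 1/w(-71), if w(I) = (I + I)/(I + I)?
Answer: 1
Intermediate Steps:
w(I) = 1 (w(I) = (2*I)/((2*I)) = (2*I)*(1/(2*I)) = 1)
1/w(-71) = 1/1 = 1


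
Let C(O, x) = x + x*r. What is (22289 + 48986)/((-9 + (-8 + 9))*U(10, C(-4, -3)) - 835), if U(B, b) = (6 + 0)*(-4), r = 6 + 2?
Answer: -71275/643 ≈ -110.85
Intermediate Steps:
r = 8
C(O, x) = 9*x (C(O, x) = x + x*8 = x + 8*x = 9*x)
U(B, b) = -24 (U(B, b) = 6*(-4) = -24)
(22289 + 48986)/((-9 + (-8 + 9))*U(10, C(-4, -3)) - 835) = (22289 + 48986)/((-9 + (-8 + 9))*(-24) - 835) = 71275/((-9 + 1)*(-24) - 835) = 71275/(-8*(-24) - 835) = 71275/(192 - 835) = 71275/(-643) = 71275*(-1/643) = -71275/643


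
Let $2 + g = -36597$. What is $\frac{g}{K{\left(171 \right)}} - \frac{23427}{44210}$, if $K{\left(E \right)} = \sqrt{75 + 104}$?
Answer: $- \frac{23427}{44210} - \frac{36599 \sqrt{179}}{179} \approx -2736.1$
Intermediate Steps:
$g = -36599$ ($g = -2 - 36597 = -36599$)
$K{\left(E \right)} = \sqrt{179}$
$\frac{g}{K{\left(171 \right)}} - \frac{23427}{44210} = - \frac{36599}{\sqrt{179}} - \frac{23427}{44210} = - 36599 \frac{\sqrt{179}}{179} - \frac{23427}{44210} = - \frac{36599 \sqrt{179}}{179} - \frac{23427}{44210} = - \frac{23427}{44210} - \frac{36599 \sqrt{179}}{179}$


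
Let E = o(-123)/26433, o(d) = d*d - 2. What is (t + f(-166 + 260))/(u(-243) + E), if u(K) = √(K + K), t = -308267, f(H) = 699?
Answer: -122981677167888/339798721783 + 1934089512342768*I*√6/339798721783 ≈ -361.93 + 13942.0*I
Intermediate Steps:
u(K) = √2*√K (u(K) = √(2*K) = √2*√K)
o(d) = -2 + d² (o(d) = d² - 2 = -2 + d²)
E = 15127/26433 (E = (-2 + (-123)²)/26433 = (-2 + 15129)*(1/26433) = 15127*(1/26433) = 15127/26433 ≈ 0.57228)
(t + f(-166 + 260))/(u(-243) + E) = (-308267 + 699)/(√2*√(-243) + 15127/26433) = -307568/(√2*(9*I*√3) + 15127/26433) = -307568/(9*I*√6 + 15127/26433) = -307568/(15127/26433 + 9*I*√6)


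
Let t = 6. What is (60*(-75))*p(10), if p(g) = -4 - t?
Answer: 45000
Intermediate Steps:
p(g) = -10 (p(g) = -4 - 1*6 = -4 - 6 = -10)
(60*(-75))*p(10) = (60*(-75))*(-10) = -4500*(-10) = 45000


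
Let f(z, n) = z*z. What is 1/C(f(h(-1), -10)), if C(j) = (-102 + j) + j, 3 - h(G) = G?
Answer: -1/70 ≈ -0.014286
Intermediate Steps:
h(G) = 3 - G
f(z, n) = z²
C(j) = -102 + 2*j
1/C(f(h(-1), -10)) = 1/(-102 + 2*(3 - 1*(-1))²) = 1/(-102 + 2*(3 + 1)²) = 1/(-102 + 2*4²) = 1/(-102 + 2*16) = 1/(-102 + 32) = 1/(-70) = -1/70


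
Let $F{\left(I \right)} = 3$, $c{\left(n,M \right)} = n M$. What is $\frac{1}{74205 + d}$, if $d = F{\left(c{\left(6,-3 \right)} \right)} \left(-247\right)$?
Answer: $\frac{1}{73464} \approx 1.3612 \cdot 10^{-5}$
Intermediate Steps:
$c{\left(n,M \right)} = M n$
$d = -741$ ($d = 3 \left(-247\right) = -741$)
$\frac{1}{74205 + d} = \frac{1}{74205 - 741} = \frac{1}{73464}$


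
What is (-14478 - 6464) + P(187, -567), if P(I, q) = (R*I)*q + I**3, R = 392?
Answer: -35045107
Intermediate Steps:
P(I, q) = I**3 + 392*I*q (P(I, q) = (392*I)*q + I**3 = 392*I*q + I**3 = I**3 + 392*I*q)
(-14478 - 6464) + P(187, -567) = (-14478 - 6464) + 187*(187**2 + 392*(-567)) = -20942 + 187*(34969 - 222264) = -20942 + 187*(-187295) = -20942 - 35024165 = -35045107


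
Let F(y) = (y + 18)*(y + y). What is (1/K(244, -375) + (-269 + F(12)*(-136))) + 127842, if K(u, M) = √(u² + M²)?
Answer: 29653 + √200161/200161 ≈ 29653.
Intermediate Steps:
F(y) = 2*y*(18 + y) (F(y) = (18 + y)*(2*y) = 2*y*(18 + y))
K(u, M) = √(M² + u²)
(1/K(244, -375) + (-269 + F(12)*(-136))) + 127842 = (1/(√((-375)² + 244²)) + (-269 + (2*12*(18 + 12))*(-136))) + 127842 = (1/(√(140625 + 59536)) + (-269 + (2*12*30)*(-136))) + 127842 = (1/(√200161) + (-269 + 720*(-136))) + 127842 = (√200161/200161 + (-269 - 97920)) + 127842 = (√200161/200161 - 98189) + 127842 = (-98189 + √200161/200161) + 127842 = 29653 + √200161/200161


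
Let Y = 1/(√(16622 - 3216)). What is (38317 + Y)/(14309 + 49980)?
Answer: 38317/64289 + √13406/861858334 ≈ 0.59601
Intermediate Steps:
Y = √13406/13406 (Y = 1/(√13406) = √13406/13406 ≈ 0.0086368)
(38317 + Y)/(14309 + 49980) = (38317 + √13406/13406)/(14309 + 49980) = (38317 + √13406/13406)/64289 = (38317 + √13406/13406)*(1/64289) = 38317/64289 + √13406/861858334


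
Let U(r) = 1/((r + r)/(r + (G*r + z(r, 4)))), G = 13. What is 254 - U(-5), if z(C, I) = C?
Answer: 493/2 ≈ 246.50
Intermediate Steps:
U(r) = 15/2 (U(r) = 1/((r + r)/(r + (13*r + r))) = 1/((2*r)/(r + 14*r)) = 1/((2*r)/((15*r))) = 1/((2*r)*(1/(15*r))) = 1/(2/15) = 15/2)
254 - U(-5) = 254 - 1*15/2 = 254 - 15/2 = 493/2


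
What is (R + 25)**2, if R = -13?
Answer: 144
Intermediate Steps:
(R + 25)**2 = (-13 + 25)**2 = 12**2 = 144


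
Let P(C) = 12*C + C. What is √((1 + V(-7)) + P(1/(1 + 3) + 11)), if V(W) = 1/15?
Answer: √132585/30 ≈ 12.137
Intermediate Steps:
V(W) = 1/15
P(C) = 13*C
√((1 + V(-7)) + P(1/(1 + 3) + 11)) = √((1 + 1/15) + 13*(1/(1 + 3) + 11)) = √(16/15 + 13*(1/4 + 11)) = √(16/15 + 13*(¼ + 11)) = √(16/15 + 13*(45/4)) = √(16/15 + 585/4) = √(8839/60) = √132585/30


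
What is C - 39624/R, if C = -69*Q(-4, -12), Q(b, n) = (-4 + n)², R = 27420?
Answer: -40365542/2285 ≈ -17665.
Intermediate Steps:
C = -17664 (C = -69*(-4 - 12)² = -69*(-16)² = -69*256 = -17664)
C - 39624/R = -17664 - 39624/27420 = -17664 - 39624*1/27420 = -17664 - 3302/2285 = -40365542/2285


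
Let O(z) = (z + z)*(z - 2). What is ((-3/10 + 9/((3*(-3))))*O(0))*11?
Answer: 0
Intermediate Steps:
O(z) = 2*z*(-2 + z) (O(z) = (2*z)*(-2 + z) = 2*z*(-2 + z))
((-3/10 + 9/((3*(-3))))*O(0))*11 = ((-3/10 + 9/((3*(-3))))*(2*0*(-2 + 0)))*11 = ((-3*⅒ + 9/(-9))*(2*0*(-2)))*11 = ((-3/10 + 9*(-⅑))*0)*11 = ((-3/10 - 1)*0)*11 = -13/10*0*11 = 0*11 = 0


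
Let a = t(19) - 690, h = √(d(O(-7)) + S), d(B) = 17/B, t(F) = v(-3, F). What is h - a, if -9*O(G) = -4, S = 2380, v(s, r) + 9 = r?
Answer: 680 + √9673/2 ≈ 729.18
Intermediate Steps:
v(s, r) = -9 + r
O(G) = 4/9 (O(G) = -⅑*(-4) = 4/9)
t(F) = -9 + F
h = √9673/2 (h = √(17/(4/9) + 2380) = √(17*(9/4) + 2380) = √(153/4 + 2380) = √(9673/4) = √9673/2 ≈ 49.176)
a = -680 (a = (-9 + 19) - 690 = 10 - 690 = -680)
h - a = √9673/2 - 1*(-680) = √9673/2 + 680 = 680 + √9673/2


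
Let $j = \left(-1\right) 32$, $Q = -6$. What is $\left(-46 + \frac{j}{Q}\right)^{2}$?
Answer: $\frac{14884}{9} \approx 1653.8$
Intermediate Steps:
$j = -32$
$\left(-46 + \frac{j}{Q}\right)^{2} = \left(-46 - \frac{32}{-6}\right)^{2} = \left(-46 - - \frac{16}{3}\right)^{2} = \left(-46 + \frac{16}{3}\right)^{2} = \left(- \frac{122}{3}\right)^{2} = \frac{14884}{9}$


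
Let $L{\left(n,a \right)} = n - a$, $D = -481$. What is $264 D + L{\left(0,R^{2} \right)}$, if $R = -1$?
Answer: $-126985$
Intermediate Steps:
$264 D + L{\left(0,R^{2} \right)} = 264 \left(-481\right) + \left(0 - \left(-1\right)^{2}\right) = -126984 + \left(0 - 1\right) = -126984 - 1 = -126985$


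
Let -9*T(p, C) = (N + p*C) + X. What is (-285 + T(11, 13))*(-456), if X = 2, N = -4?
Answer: 137104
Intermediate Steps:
T(p, C) = 2/9 - C*p/9 (T(p, C) = -((-4 + p*C) + 2)/9 = -((-4 + C*p) + 2)/9 = -(-2 + C*p)/9 = 2/9 - C*p/9)
(-285 + T(11, 13))*(-456) = (-285 + (2/9 - ⅑*13*11))*(-456) = (-285 + (2/9 - 143/9))*(-456) = (-285 - 47/3)*(-456) = -902/3*(-456) = 137104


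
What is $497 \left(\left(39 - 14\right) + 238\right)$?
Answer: $130711$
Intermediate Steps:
$497 \left(\left(39 - 14\right) + 238\right) = 497 \left(25 + 238\right) = 497 \cdot 263 = 130711$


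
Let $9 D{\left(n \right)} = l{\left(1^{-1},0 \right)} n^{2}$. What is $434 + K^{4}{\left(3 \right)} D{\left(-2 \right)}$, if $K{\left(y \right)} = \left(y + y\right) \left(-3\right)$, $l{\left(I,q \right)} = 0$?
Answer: $434$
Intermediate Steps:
$K{\left(y \right)} = - 6 y$ ($K{\left(y \right)} = 2 y \left(-3\right) = - 6 y$)
$D{\left(n \right)} = 0$ ($D{\left(n \right)} = \frac{0 n^{2}}{9} = \frac{1}{9} \cdot 0 = 0$)
$434 + K^{4}{\left(3 \right)} D{\left(-2 \right)} = 434 + \left(\left(-6\right) 3\right)^{4} \cdot 0 = 434 + \left(-18\right)^{4} \cdot 0 = 434 + 104976 \cdot 0 = 434 + 0 = 434$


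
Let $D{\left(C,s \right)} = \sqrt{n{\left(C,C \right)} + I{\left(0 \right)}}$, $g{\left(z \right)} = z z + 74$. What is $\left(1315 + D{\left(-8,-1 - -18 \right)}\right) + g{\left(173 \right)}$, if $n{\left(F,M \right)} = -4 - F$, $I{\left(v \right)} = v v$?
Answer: $31320$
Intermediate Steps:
$I{\left(v \right)} = v^{2}$
$g{\left(z \right)} = 74 + z^{2}$ ($g{\left(z \right)} = z^{2} + 74 = 74 + z^{2}$)
$D{\left(C,s \right)} = \sqrt{-4 - C}$ ($D{\left(C,s \right)} = \sqrt{\left(-4 - C\right) + 0^{2}} = \sqrt{\left(-4 - C\right) + 0} = \sqrt{-4 - C}$)
$\left(1315 + D{\left(-8,-1 - -18 \right)}\right) + g{\left(173 \right)} = \left(1315 + \sqrt{-4 - -8}\right) + \left(74 + 173^{2}\right) = \left(1315 + \sqrt{-4 + 8}\right) + \left(74 + 29929\right) = \left(1315 + \sqrt{4}\right) + 30003 = \left(1315 + 2\right) + 30003 = 1317 + 30003 = 31320$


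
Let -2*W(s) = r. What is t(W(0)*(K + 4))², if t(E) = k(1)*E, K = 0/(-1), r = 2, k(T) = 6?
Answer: 576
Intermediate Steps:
W(s) = -1 (W(s) = -½*2 = -1)
K = 0 (K = 0*(-1) = 0)
t(E) = 6*E
t(W(0)*(K + 4))² = (6*(-(0 + 4)))² = (6*(-1*4))² = (6*(-4))² = (-24)² = 576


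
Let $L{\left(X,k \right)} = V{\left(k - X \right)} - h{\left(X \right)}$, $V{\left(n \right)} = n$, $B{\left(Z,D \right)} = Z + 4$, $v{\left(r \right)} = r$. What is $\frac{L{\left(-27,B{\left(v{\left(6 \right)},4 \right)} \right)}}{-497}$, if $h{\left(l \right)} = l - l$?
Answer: $- \frac{37}{497} \approx -0.074447$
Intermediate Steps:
$h{\left(l \right)} = 0$
$B{\left(Z,D \right)} = 4 + Z$
$L{\left(X,k \right)} = k - X$ ($L{\left(X,k \right)} = \left(k - X\right) - 0 = \left(k - X\right) + 0 = k - X$)
$\frac{L{\left(-27,B{\left(v{\left(6 \right)},4 \right)} \right)}}{-497} = \frac{\left(4 + 6\right) - -27}{-497} = \left(10 + 27\right) \left(- \frac{1}{497}\right) = 37 \left(- \frac{1}{497}\right) = - \frac{37}{497}$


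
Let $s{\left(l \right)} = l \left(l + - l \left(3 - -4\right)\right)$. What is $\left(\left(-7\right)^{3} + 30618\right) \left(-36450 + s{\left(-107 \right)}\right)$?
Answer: $-3183234600$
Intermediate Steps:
$s{\left(l \right)} = - 6 l^{2}$ ($s{\left(l \right)} = l \left(l + - l \left(3 + 4\right)\right) = l \left(l + - l 7\right) = l \left(l - 7 l\right) = l \left(- 6 l\right) = - 6 l^{2}$)
$\left(\left(-7\right)^{3} + 30618\right) \left(-36450 + s{\left(-107 \right)}\right) = \left(\left(-7\right)^{3} + 30618\right) \left(-36450 - 6 \left(-107\right)^{2}\right) = \left(-343 + 30618\right) \left(-36450 - 68694\right) = 30275 \left(-36450 - 68694\right) = 30275 \left(-105144\right) = -3183234600$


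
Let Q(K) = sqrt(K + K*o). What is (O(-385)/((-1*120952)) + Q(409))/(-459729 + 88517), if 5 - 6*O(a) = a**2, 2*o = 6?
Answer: -37055/67348250736 - sqrt(409)/185606 ≈ -0.00010951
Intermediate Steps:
o = 3 (o = (1/2)*6 = 3)
O(a) = 5/6 - a**2/6
Q(K) = 2*sqrt(K) (Q(K) = sqrt(K + K*3) = sqrt(K + 3*K) = sqrt(4*K) = 2*sqrt(K))
(O(-385)/((-1*120952)) + Q(409))/(-459729 + 88517) = ((5/6 - 1/6*(-385)**2)/((-1*120952)) + 2*sqrt(409))/(-459729 + 88517) = ((5/6 - 1/6*148225)/(-120952) + 2*sqrt(409))/(-371212) = ((5/6 - 148225/6)*(-1/120952) + 2*sqrt(409))*(-1/371212) = (-74110/3*(-1/120952) + 2*sqrt(409))*(-1/371212) = (37055/181428 + 2*sqrt(409))*(-1/371212) = -37055/67348250736 - sqrt(409)/185606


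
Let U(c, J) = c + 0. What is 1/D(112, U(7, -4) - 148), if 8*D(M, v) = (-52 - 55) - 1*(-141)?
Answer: 4/17 ≈ 0.23529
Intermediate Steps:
U(c, J) = c
D(M, v) = 17/4 (D(M, v) = ((-52 - 55) - 1*(-141))/8 = (-107 + 141)/8 = (1/8)*34 = 17/4)
1/D(112, U(7, -4) - 148) = 1/(17/4) = 4/17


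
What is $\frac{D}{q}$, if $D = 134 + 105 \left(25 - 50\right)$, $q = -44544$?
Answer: $\frac{2491}{44544} \approx 0.055922$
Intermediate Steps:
$D = -2491$ ($D = 134 + 105 \left(25 - 50\right) = 134 + 105 \left(-25\right) = 134 - 2625 = -2491$)
$\frac{D}{q} = - \frac{2491}{-44544} = \left(-2491\right) \left(- \frac{1}{44544}\right) = \frac{2491}{44544}$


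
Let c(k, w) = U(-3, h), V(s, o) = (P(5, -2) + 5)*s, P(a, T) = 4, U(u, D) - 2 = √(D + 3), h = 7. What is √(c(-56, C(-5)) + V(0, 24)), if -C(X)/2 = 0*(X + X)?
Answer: √(2 + √10) ≈ 2.2721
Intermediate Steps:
U(u, D) = 2 + √(3 + D) (U(u, D) = 2 + √(D + 3) = 2 + √(3 + D))
V(s, o) = 9*s (V(s, o) = (4 + 5)*s = 9*s)
C(X) = 0 (C(X) = -0*(X + X) = -0*2*X = -2*0 = 0)
c(k, w) = 2 + √10 (c(k, w) = 2 + √(3 + 7) = 2 + √10)
√(c(-56, C(-5)) + V(0, 24)) = √((2 + √10) + 9*0) = √((2 + √10) + 0) = √(2 + √10)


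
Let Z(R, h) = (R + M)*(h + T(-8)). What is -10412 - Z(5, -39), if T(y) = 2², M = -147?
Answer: -15382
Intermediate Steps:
T(y) = 4
Z(R, h) = (-147 + R)*(4 + h) (Z(R, h) = (R - 147)*(h + 4) = (-147 + R)*(4 + h))
-10412 - Z(5, -39) = -10412 - (-588 - 147*(-39) + 4*5 + 5*(-39)) = -10412 - (-588 + 5733 + 20 - 195) = -10412 - 1*4970 = -10412 - 4970 = -15382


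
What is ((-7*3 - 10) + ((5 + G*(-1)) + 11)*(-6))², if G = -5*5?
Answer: 76729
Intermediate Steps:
G = -25
((-7*3 - 10) + ((5 + G*(-1)) + 11)*(-6))² = ((-7*3 - 10) + ((5 - 25*(-1)) + 11)*(-6))² = ((-21 - 10) + ((5 + 25) + 11)*(-6))² = (-31 + (30 + 11)*(-6))² = (-31 + 41*(-6))² = (-31 - 246)² = (-277)² = 76729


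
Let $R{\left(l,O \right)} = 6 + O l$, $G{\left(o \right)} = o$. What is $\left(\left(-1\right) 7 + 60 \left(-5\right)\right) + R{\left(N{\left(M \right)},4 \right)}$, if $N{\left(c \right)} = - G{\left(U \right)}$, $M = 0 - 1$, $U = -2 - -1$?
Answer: $-297$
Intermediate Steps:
$U = -1$ ($U = -2 + 1 = -1$)
$M = -1$ ($M = 0 - 1 = -1$)
$N{\left(c \right)} = 1$ ($N{\left(c \right)} = \left(-1\right) \left(-1\right) = 1$)
$\left(\left(-1\right) 7 + 60 \left(-5\right)\right) + R{\left(N{\left(M \right)},4 \right)} = \left(\left(-1\right) 7 + 60 \left(-5\right)\right) + \left(6 + 4 \cdot 1\right) = \left(-7 - 300\right) + \left(6 + 4\right) = -307 + 10 = -297$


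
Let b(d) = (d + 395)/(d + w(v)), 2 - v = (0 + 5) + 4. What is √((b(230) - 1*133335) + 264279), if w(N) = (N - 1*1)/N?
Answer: √342808519006/1618 ≈ 361.87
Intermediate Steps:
v = -7 (v = 2 - ((0 + 5) + 4) = 2 - (5 + 4) = 2 - 1*9 = 2 - 9 = -7)
w(N) = (-1 + N)/N (w(N) = (N - 1)/N = (-1 + N)/N)
b(d) = (395 + d)/(8/7 + d) (b(d) = (d + 395)/(d + (-1 - 7)/(-7)) = (395 + d)/(d - ⅐*(-8)) = (395 + d)/(d + 8/7) = (395 + d)/(8/7 + d))
√((b(230) - 1*133335) + 264279) = √((7*(395 + 230)/(8 + 7*230) - 1*133335) + 264279) = √((7*625/(8 + 1610) - 133335) + 264279) = √((7*625/1618 - 133335) + 264279) = √((7*(1/1618)*625 - 133335) + 264279) = √((4375/1618 - 133335) + 264279) = √(-215731655/1618 + 264279) = √(211871767/1618) = √342808519006/1618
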